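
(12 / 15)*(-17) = -68 / 5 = -13.60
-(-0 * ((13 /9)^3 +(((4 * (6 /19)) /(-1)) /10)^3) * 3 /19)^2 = 0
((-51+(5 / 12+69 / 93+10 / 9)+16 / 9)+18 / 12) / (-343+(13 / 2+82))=50725 / 284022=0.18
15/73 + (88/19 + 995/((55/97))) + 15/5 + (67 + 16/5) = 139819362/76285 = 1832.86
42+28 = 70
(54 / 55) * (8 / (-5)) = -432 / 275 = -1.57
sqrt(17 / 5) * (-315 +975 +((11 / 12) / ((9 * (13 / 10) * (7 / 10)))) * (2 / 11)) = 324334 * sqrt(85) / 2457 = 1217.02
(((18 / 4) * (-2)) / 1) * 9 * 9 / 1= -729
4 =4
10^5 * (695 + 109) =80400000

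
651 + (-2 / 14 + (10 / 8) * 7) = 18469 / 28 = 659.61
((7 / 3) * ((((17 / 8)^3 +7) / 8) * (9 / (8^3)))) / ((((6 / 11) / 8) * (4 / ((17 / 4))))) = 11122573 / 8388608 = 1.33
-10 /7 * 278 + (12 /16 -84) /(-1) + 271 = -1201 /28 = -42.89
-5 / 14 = -0.36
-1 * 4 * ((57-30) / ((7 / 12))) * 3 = -3888 / 7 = -555.43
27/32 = 0.84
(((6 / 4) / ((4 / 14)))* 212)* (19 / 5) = 21147 / 5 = 4229.40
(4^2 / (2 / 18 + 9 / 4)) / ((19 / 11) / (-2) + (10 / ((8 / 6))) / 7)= 2772 / 85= 32.61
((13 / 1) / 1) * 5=65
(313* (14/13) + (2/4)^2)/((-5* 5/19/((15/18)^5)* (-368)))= 4628875/16533504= 0.28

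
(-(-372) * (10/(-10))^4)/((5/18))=6696/5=1339.20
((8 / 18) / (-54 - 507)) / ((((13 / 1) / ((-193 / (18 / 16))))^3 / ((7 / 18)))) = 51531160576 / 72778896333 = 0.71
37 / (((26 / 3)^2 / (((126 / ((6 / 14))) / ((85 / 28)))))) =685314 / 14365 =47.71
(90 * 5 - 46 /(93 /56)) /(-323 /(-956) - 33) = -37545944 /2903925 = -12.93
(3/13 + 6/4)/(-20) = -9/104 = -0.09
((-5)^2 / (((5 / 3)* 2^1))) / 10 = 3 / 4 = 0.75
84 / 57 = 28 / 19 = 1.47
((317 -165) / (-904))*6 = -114 / 113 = -1.01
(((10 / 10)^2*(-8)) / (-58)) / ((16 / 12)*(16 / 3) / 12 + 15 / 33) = 1188 / 9019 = 0.13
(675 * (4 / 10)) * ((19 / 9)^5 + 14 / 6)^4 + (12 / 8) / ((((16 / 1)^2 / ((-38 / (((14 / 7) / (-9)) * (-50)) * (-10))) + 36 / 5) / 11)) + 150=11722600079042276761399440745445 / 11307529444734725779656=1036707455.54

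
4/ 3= 1.33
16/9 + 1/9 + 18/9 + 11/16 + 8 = 12.58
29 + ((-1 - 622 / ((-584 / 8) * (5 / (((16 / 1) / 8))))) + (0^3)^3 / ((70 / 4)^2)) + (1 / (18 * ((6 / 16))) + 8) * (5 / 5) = 389828 / 9855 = 39.56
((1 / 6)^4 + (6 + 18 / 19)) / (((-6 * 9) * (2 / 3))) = -171091 / 886464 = -0.19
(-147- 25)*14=-2408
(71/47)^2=5041/2209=2.28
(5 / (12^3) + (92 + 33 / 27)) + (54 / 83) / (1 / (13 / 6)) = 94.63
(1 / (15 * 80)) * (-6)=-1 / 200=-0.00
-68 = -68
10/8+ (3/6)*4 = 13/4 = 3.25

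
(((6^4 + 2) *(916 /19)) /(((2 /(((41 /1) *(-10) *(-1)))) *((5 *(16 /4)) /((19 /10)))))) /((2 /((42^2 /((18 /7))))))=2090057123 /5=418011424.60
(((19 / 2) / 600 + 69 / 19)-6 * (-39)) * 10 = 5418361 / 2280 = 2376.47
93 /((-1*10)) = -93 /10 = -9.30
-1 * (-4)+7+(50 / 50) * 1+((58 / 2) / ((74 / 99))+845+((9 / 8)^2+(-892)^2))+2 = 1886261333 / 2368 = 796563.06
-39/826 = -0.05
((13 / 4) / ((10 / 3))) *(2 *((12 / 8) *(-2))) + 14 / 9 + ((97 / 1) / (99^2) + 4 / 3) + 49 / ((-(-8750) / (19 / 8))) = -287944967 / 98010000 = -2.94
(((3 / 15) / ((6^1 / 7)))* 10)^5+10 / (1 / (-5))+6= 6115 / 243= 25.16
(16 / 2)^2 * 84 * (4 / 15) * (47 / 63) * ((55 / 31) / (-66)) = -24064 / 837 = -28.75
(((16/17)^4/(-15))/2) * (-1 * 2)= 65536/1252815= 0.05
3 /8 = 0.38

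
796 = 796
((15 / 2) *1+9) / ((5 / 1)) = 33 / 10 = 3.30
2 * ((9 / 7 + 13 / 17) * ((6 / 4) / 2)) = 366 / 119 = 3.08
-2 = -2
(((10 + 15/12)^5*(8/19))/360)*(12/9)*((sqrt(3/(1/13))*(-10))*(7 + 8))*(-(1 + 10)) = 1127671875*sqrt(39)/2432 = 2895686.10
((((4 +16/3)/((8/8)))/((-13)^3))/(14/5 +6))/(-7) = 0.00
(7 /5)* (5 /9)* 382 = 2674 /9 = 297.11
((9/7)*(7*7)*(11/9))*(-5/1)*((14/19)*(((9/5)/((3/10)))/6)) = -5390/19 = -283.68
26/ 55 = 0.47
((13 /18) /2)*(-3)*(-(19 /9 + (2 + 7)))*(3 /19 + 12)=25025 /171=146.35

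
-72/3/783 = -8/261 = -0.03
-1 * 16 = -16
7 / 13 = 0.54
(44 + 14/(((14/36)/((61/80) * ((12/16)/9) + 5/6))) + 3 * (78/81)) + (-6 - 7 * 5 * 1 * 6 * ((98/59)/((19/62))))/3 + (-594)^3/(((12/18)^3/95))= -54236896207524193/807120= -67198057547.23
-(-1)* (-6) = -6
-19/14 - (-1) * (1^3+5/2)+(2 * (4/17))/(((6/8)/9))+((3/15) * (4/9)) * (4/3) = 127049/16065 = 7.91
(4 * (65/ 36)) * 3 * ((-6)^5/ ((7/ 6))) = -1010880/ 7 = -144411.43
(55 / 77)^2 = 0.51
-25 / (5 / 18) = -90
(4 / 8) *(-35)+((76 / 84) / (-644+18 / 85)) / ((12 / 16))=-60337465 / 3447486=-17.50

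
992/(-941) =-1.05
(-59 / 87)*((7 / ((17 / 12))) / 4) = -413 / 493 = -0.84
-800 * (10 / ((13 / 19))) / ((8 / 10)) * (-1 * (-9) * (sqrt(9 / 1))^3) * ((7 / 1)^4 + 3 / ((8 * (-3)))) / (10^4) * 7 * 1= -620751033 / 104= -5968759.93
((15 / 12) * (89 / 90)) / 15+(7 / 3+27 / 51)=54073 / 18360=2.95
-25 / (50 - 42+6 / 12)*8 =-400 / 17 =-23.53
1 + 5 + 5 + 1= 12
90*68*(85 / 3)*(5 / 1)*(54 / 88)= 5852250 / 11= 532022.73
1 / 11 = 0.09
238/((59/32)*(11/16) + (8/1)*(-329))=-121856/1346935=-0.09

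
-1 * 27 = -27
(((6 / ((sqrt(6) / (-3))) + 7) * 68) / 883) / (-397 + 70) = -476 / 288741 + 68 * sqrt(6) / 96247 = 0.00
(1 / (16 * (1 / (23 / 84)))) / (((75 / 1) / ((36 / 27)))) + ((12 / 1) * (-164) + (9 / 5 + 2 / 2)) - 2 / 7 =-148590697 / 75600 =-1965.49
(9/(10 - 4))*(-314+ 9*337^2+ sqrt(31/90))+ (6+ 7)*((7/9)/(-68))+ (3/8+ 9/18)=sqrt(310)/20+ 1876038541/1224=1532712.11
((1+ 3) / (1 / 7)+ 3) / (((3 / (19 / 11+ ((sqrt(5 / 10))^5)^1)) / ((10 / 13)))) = 155*sqrt(2) / 156+ 5890 / 429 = 15.13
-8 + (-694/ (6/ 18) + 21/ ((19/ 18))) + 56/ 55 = -2162196/ 1045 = -2069.09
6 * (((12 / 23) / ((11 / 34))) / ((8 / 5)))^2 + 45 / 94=39554505 / 6016846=6.57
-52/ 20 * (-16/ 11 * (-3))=-624/ 55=-11.35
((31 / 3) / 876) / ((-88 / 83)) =-2573 / 231264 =-0.01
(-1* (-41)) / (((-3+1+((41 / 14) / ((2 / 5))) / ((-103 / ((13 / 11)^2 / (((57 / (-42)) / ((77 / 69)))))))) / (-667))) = 81240443922 / 5698937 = 14255.37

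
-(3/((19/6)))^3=-5832/6859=-0.85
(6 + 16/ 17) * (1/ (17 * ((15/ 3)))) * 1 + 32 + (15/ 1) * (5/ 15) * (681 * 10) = 49248608/ 1445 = 34082.08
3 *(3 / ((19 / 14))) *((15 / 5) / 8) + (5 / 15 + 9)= 11.82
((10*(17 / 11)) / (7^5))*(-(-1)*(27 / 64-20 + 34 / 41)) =-4181745 / 242558624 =-0.02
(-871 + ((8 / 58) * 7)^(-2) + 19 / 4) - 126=-777083 / 784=-991.18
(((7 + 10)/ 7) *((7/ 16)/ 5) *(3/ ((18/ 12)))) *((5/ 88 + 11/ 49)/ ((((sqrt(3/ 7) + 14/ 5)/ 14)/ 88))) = 144347/ 2594 - 103105 *sqrt(21)/ 36316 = 42.64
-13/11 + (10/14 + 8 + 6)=1042/77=13.53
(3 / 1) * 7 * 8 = 168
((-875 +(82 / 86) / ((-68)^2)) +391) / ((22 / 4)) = -96234647 / 1093576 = -88.00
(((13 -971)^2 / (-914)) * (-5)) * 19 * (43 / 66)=937266485 / 15081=62148.83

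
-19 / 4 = -4.75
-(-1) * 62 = 62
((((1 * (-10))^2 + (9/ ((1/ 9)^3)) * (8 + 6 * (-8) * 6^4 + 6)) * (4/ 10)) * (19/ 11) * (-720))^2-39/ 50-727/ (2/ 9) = 124643325459097761684718953/ 3025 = 41204405110445541052799.65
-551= -551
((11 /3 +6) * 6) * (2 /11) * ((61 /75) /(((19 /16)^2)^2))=463732736 /107514825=4.31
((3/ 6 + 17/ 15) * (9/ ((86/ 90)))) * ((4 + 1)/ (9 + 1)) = 1323/ 172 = 7.69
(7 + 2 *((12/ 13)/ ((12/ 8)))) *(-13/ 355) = -107/ 355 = -0.30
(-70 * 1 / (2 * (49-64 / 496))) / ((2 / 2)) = -0.72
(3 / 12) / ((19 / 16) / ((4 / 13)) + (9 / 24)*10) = 16 / 487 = 0.03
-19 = -19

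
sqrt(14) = 3.74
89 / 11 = 8.09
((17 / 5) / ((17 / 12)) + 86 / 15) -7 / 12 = 151 / 20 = 7.55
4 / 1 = 4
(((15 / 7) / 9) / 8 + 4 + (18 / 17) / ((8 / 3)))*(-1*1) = -12643 / 2856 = -4.43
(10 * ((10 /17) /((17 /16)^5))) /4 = 26214400 /24137569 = 1.09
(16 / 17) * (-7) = -112 / 17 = -6.59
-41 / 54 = -0.76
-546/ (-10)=273/ 5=54.60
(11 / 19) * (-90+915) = 9075 / 19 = 477.63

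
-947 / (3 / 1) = -947 / 3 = -315.67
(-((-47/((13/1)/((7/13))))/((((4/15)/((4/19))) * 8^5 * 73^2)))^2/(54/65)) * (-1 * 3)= 13530125/48368048453021289414656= 0.00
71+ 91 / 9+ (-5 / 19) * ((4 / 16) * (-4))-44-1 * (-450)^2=-34621109 / 171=-202462.63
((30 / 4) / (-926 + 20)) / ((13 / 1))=-5 / 7852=-0.00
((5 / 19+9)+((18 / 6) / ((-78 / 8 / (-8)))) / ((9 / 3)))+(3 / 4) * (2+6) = 11918 / 741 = 16.08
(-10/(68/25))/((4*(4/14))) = -875/272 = -3.22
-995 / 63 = -15.79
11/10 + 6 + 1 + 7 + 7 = 221/10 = 22.10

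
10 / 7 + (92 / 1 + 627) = 5043 / 7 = 720.43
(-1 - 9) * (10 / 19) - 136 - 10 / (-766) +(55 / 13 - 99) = -22327665 / 94601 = -236.02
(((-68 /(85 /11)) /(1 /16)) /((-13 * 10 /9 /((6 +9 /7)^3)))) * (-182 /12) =-57175.29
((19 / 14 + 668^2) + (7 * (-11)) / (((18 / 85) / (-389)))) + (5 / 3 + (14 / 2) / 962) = 35616434281 / 60606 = 587671.75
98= 98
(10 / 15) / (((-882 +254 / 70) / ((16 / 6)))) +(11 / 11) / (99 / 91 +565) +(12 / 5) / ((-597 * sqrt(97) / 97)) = -4 * sqrt(97) / 995 - 3669323 / 14253254118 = -0.04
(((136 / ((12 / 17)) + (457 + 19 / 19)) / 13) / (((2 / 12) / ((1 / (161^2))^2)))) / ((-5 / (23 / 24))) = -488 / 5696528565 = -0.00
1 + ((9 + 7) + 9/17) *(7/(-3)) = -1916/51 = -37.57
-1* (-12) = 12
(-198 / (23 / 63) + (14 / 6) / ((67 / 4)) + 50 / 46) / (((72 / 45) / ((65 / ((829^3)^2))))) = -0.00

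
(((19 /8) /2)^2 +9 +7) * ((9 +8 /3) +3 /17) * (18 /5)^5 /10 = 12467.57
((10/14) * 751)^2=14100025/49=287755.61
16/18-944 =-943.11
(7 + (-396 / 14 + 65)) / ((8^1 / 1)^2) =153 / 224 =0.68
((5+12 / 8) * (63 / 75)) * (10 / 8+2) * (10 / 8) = 3549 / 160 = 22.18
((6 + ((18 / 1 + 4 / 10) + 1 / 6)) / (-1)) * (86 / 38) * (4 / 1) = -63382 / 285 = -222.39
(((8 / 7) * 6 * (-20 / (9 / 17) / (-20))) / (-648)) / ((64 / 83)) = -1411 / 54432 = -0.03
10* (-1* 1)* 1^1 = -10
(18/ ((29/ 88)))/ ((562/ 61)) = 48312/ 8149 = 5.93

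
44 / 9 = 4.89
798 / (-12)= -133 / 2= -66.50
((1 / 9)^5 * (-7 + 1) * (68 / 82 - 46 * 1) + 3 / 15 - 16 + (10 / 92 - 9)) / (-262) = 4582118117 / 48630000780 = 0.09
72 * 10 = 720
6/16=3/8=0.38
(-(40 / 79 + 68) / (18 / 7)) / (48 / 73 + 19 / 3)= -460922 / 120949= -3.81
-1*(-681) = 681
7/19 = 0.37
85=85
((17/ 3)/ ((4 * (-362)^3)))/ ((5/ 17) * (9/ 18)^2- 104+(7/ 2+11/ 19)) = 5491/ 18358905077352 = 0.00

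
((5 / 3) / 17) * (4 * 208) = 4160 / 51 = 81.57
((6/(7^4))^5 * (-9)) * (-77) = 769824/11398895185373143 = 0.00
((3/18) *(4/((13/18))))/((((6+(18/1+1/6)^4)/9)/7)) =979776/1835157181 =0.00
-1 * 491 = -491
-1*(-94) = 94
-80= -80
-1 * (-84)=84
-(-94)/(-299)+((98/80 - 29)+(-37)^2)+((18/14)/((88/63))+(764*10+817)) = 161141777/16445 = 9798.83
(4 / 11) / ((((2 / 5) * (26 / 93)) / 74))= 34410 / 143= 240.63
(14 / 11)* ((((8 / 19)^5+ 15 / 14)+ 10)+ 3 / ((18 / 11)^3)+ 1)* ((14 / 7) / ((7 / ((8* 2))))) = 74.29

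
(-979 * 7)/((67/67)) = -6853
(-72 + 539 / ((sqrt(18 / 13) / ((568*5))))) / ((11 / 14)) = -1008 / 11 + 974120*sqrt(26) / 3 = 1655593.99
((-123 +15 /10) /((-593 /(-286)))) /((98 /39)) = -1355211 /58114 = -23.32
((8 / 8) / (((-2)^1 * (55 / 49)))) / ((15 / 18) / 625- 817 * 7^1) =3675 / 47181739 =0.00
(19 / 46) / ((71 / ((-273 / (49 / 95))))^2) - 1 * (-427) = 5112564253 / 11362414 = 449.95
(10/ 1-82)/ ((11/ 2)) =-144/ 11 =-13.09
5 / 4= 1.25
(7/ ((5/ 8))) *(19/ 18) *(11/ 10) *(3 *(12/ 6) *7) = 40964/ 75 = 546.19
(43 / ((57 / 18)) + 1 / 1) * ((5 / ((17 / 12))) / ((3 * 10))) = 554 / 323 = 1.72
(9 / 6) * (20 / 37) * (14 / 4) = 105 / 37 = 2.84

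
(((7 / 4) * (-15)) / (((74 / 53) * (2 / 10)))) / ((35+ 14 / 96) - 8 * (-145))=-0.08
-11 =-11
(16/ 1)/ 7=16/ 7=2.29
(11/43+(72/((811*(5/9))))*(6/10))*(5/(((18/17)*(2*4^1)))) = 5212489/25108560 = 0.21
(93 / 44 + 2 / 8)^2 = 676 / 121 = 5.59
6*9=54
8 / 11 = 0.73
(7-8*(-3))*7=217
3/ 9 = 1/ 3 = 0.33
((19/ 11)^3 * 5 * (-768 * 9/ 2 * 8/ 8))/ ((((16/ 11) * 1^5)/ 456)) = -3377920320/ 121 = -27916696.86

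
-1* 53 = -53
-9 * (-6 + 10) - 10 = -46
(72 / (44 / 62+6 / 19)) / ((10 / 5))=5301 / 151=35.11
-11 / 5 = -2.20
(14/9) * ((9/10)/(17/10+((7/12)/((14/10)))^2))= 0.75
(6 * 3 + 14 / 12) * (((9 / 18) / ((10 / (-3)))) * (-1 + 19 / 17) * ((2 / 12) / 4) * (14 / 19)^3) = -7889 / 1399236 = -0.01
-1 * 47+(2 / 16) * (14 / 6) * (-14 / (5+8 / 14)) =-22339 / 468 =-47.73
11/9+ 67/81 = 166/81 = 2.05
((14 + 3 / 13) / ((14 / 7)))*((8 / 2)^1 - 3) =185 / 26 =7.12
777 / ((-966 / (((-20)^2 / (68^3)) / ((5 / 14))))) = -0.00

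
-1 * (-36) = 36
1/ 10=0.10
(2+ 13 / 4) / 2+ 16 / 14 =211 / 56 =3.77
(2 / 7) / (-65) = -0.00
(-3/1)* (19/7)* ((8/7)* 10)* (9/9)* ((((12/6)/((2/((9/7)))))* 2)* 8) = -656640/343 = -1914.40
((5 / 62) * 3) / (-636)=-5 / 13144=-0.00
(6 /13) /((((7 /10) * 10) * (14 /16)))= 48 /637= 0.08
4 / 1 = 4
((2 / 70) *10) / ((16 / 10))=5 / 28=0.18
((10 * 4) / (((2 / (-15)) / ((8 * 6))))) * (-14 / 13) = 201600 / 13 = 15507.69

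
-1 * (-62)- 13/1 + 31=80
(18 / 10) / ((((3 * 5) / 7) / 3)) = 63 / 25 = 2.52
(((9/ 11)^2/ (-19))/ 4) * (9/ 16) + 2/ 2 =146407/ 147136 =1.00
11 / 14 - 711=-9943 / 14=-710.21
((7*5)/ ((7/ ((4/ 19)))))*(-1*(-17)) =340/ 19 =17.89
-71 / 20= -3.55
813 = 813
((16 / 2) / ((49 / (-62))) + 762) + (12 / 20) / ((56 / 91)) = 1475591 / 1960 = 752.85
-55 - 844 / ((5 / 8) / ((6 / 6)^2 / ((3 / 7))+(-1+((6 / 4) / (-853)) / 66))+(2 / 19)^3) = -358274701305 / 193554391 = -1851.03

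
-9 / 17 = -0.53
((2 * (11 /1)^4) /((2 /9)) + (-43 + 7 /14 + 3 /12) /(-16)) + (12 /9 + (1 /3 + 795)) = 132568.31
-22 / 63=-0.35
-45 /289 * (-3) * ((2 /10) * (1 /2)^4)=27 /4624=0.01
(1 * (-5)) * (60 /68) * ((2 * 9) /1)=-1350 /17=-79.41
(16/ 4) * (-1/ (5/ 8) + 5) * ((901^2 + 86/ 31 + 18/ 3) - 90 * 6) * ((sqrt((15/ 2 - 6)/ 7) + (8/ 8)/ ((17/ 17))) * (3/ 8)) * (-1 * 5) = -30263775.00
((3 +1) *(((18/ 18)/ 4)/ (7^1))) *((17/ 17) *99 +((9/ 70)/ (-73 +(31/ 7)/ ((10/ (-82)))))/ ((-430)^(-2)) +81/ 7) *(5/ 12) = -6.36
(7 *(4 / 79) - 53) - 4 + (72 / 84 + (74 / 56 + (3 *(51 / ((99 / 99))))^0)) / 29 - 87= -143.54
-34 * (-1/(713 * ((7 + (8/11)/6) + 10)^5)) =1330603362/41051758838778125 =0.00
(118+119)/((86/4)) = 474/43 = 11.02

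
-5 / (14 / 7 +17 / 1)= -0.26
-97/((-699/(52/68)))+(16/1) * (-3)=-569123/11883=-47.89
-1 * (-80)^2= -6400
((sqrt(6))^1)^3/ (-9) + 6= 4.37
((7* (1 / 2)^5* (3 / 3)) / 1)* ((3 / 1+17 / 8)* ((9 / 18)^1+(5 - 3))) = 1435 / 512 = 2.80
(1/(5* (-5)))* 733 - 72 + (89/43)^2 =-4485492/46225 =-97.04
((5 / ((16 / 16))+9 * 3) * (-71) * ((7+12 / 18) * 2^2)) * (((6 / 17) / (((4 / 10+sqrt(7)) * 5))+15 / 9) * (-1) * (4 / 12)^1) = 2090240 * sqrt(7) / 8721+37415296 / 969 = 39246.41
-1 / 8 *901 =-901 / 8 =-112.62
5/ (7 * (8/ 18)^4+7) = 32805/ 47719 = 0.69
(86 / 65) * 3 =258 / 65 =3.97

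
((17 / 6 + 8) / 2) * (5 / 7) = 325 / 84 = 3.87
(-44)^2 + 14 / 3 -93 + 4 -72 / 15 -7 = 27598 / 15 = 1839.87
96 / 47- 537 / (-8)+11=30143 / 376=80.17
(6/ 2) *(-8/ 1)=-24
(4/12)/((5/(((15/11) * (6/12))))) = 1/22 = 0.05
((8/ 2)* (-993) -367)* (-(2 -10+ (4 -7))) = -47729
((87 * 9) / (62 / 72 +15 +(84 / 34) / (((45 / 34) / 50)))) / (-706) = -14094 / 1387643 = -0.01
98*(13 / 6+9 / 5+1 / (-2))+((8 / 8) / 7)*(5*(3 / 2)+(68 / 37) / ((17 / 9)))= 2649133 / 7770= 340.94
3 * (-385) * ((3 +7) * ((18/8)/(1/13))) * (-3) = 2027025/2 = 1013512.50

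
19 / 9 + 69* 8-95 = 4132 / 9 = 459.11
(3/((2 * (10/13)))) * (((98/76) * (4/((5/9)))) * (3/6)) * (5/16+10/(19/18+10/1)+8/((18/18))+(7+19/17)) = 16137666909/102843200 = 156.92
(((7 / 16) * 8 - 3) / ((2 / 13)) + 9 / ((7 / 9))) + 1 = 443 / 28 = 15.82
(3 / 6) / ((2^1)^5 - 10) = 1 / 44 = 0.02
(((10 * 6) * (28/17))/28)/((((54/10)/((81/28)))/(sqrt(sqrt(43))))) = 4.84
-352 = -352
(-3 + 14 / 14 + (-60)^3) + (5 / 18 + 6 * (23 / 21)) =-27215389 / 126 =-215995.15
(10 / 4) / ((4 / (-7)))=-35 / 8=-4.38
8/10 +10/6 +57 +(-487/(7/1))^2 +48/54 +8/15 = 2161373/441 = 4901.07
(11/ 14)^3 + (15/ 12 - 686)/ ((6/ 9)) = -704275/ 686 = -1026.64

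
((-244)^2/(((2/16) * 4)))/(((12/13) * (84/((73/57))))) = 7062458/3591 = 1966.71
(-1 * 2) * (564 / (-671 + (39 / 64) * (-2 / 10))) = 360960 / 214759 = 1.68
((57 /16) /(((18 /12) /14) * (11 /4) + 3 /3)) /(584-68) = 133 /24940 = 0.01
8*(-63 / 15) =-168 / 5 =-33.60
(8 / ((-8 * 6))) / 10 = -1 / 60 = -0.02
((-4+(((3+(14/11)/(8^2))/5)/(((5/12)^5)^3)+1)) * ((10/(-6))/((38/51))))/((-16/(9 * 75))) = 234914805801453731733/8164062500000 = 28774253.72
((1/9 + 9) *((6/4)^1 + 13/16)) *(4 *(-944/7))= -716024/63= -11365.46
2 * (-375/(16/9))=-3375/8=-421.88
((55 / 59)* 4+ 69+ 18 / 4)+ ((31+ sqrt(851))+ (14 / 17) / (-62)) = sqrt(851)+ 6729491 / 62186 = 137.39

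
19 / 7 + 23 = 180 / 7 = 25.71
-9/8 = -1.12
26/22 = 13/11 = 1.18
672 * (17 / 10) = 5712 / 5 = 1142.40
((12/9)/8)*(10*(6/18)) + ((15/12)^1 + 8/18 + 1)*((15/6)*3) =1495/72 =20.76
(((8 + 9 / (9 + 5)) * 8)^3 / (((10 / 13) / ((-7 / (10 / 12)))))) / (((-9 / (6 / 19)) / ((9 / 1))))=26530897536 / 23275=1139888.19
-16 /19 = -0.84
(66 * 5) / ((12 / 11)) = 605 / 2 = 302.50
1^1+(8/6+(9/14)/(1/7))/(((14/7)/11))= 397/12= 33.08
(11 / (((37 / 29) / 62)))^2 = 391169284 / 1369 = 285733.59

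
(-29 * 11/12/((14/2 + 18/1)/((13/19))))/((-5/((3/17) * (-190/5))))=-4147/4250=-0.98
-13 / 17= -0.76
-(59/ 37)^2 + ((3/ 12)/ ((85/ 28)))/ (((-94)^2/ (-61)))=-2615024423/ 1028201140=-2.54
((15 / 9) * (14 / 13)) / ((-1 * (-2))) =35 / 39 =0.90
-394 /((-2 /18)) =3546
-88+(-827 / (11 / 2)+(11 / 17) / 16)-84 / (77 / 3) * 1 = -722855 / 2992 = -241.60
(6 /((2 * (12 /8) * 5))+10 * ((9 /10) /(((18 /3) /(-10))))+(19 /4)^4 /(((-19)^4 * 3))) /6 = -2.43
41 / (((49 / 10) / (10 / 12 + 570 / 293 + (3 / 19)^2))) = 364757935 / 15548631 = 23.46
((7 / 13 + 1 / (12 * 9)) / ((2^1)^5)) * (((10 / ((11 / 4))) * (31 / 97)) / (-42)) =-119195 / 251675424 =-0.00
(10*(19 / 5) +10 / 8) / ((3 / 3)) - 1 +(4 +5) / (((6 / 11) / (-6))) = -243 / 4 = -60.75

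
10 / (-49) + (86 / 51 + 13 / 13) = 6203 / 2499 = 2.48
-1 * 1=-1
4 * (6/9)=8/3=2.67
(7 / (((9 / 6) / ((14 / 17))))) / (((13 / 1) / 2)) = 392 / 663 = 0.59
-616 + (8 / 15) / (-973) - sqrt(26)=-8990528 / 14595 - sqrt(26)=-621.10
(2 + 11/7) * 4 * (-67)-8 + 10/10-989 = -13672/7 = -1953.14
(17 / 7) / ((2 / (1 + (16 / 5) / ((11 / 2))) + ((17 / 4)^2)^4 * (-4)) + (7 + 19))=-24231936 / 4247964241633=-0.00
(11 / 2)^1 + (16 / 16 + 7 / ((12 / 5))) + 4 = 13.42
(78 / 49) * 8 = 624 / 49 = 12.73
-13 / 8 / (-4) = 13 / 32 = 0.41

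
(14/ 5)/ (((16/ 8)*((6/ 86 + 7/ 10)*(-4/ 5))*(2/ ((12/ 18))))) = -1505/ 1986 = -0.76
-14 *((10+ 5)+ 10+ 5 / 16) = -2835 / 8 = -354.38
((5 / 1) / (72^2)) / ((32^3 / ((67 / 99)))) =335 / 16817061888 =0.00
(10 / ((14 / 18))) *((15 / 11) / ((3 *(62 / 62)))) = 450 / 77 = 5.84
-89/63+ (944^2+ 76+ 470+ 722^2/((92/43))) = 1645084760/1449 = 1135324.20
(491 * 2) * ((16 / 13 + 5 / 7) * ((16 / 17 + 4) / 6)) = 347628 / 221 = 1572.98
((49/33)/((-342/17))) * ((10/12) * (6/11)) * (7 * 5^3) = -29.36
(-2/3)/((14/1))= -1/21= -0.05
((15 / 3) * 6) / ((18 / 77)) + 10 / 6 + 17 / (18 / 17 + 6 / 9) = 12307 / 88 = 139.85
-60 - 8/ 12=-182/ 3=-60.67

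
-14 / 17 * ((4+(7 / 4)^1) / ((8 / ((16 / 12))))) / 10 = -161 / 2040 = -0.08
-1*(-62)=62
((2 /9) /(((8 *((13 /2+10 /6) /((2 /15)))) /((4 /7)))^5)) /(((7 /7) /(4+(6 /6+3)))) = 512 /133525167467146875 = 0.00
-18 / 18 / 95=-1 / 95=-0.01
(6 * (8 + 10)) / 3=36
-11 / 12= -0.92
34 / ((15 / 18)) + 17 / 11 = 2329 / 55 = 42.35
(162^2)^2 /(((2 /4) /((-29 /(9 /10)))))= -44385952320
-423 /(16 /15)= -6345 /16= -396.56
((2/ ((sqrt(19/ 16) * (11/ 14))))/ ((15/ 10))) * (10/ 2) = 1120 * sqrt(19)/ 627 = 7.79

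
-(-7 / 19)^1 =7 / 19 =0.37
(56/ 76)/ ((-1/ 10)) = -140/ 19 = -7.37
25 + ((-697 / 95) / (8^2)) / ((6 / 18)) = 149909 / 6080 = 24.66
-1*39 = -39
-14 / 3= -4.67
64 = 64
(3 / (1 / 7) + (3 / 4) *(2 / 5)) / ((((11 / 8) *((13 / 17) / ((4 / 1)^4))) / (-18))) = -66742272 / 715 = -93345.83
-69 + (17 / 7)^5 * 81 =6773.89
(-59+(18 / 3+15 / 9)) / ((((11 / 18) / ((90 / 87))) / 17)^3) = -3610229616000 / 2951069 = -1223363.34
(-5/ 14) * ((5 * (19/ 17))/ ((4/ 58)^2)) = -399475/ 952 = -419.62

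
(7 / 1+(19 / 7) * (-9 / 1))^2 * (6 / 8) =11163 / 49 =227.82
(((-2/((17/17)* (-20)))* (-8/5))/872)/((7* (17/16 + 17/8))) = -8/972825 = -0.00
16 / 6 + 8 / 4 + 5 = 29 / 3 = 9.67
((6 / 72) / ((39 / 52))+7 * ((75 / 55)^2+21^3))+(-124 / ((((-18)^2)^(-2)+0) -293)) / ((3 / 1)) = 2171852426462045 / 33495426063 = 64840.27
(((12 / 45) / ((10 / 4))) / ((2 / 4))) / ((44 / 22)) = 8 / 75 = 0.11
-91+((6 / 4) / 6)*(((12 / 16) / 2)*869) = -305 / 32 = -9.53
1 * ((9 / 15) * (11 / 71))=33 / 355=0.09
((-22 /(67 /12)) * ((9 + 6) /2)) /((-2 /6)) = 5940 /67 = 88.66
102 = 102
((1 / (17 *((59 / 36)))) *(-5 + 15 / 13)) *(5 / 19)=-9000 / 247741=-0.04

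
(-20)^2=400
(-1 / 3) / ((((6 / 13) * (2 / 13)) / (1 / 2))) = -169 / 72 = -2.35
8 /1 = 8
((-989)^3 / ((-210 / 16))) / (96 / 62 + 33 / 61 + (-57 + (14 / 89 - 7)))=-1302448012248248 / 1091267415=-1193518.65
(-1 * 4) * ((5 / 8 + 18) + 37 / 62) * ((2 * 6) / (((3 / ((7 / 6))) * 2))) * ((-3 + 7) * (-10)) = 222460 / 31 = 7176.13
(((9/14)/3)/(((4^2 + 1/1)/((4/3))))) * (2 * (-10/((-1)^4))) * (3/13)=-0.08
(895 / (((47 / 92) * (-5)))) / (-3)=16468 / 141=116.79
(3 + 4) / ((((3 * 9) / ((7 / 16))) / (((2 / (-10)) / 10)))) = -0.00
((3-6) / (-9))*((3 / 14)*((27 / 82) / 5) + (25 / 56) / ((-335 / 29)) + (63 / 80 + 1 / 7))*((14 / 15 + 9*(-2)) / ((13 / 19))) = -84721456 / 11248965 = -7.53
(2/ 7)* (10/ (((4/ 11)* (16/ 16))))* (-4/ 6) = -110/ 21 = -5.24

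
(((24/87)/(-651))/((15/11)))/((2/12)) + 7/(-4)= -661469/377580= -1.75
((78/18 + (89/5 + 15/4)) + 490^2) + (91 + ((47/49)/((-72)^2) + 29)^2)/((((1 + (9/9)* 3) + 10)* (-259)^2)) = 72754304136914685764261/302984013327851520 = 240125.88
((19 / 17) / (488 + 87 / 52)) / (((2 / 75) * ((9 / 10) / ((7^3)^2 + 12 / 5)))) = 14529947900 / 1298613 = 11188.82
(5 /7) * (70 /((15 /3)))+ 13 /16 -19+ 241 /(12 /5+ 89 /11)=136493 /9232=14.78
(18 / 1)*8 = 144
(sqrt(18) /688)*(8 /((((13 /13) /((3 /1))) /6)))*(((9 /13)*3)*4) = 2916*sqrt(2) /559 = 7.38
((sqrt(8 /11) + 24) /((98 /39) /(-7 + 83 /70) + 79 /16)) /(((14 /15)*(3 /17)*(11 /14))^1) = 42.63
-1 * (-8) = 8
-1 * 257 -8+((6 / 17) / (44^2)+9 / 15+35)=-18875017 / 82280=-229.40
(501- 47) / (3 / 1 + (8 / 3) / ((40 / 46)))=6810 / 91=74.84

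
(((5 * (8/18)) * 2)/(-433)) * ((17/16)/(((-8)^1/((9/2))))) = 85/13856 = 0.01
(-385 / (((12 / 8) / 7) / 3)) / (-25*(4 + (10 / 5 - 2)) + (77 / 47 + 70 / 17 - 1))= 430661 / 7610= 56.59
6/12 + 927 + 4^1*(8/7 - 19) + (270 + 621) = 24459/14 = 1747.07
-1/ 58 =-0.02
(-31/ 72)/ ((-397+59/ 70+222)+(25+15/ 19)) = 20615/ 7103844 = 0.00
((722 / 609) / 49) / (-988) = -19 / 775866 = -0.00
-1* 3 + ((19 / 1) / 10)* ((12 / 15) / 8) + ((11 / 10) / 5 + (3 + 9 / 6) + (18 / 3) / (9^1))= 773 / 300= 2.58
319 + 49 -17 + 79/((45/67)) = 21088/45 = 468.62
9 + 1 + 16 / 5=66 / 5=13.20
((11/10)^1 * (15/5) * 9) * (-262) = -38907/5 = -7781.40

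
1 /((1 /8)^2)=64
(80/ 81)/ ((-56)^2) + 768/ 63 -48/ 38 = 10.93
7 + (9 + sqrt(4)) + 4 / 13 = 238 / 13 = 18.31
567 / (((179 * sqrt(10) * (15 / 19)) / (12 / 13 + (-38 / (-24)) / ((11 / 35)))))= 12244113 * sqrt(10) / 5119400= 7.56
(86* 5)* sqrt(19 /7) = 708.43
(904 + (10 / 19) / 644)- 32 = 5334901 / 6118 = 872.00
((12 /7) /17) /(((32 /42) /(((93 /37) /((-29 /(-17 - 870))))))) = 10.18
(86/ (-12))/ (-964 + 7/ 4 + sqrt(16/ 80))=344 * sqrt(5)/ 222221967 + 551690/ 74073989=0.01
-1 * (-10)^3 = 1000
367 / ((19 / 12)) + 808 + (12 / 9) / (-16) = 237053 / 228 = 1039.71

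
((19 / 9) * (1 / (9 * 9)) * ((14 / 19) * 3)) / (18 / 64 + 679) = 448 / 5282091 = 0.00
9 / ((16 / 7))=63 / 16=3.94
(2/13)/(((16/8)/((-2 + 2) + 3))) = 3/13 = 0.23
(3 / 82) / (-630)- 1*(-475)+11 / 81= 475.14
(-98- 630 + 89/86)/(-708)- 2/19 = 1066085/1156872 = 0.92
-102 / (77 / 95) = -9690 / 77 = -125.84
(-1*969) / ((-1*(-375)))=-323 / 125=-2.58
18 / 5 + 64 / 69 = 1562 / 345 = 4.53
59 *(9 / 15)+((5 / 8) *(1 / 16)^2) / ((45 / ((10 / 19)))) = 30993433 / 875520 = 35.40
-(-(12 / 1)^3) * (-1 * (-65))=112320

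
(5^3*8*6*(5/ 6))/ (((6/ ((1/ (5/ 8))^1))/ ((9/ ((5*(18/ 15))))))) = 2000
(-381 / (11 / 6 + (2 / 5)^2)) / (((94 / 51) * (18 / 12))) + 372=4256166 / 14053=302.87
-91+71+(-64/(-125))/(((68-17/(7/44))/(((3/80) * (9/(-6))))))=-1699937/85000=-20.00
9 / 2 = 4.50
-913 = -913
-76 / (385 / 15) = -228 / 77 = -2.96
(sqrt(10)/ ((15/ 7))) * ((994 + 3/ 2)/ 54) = 13937 * sqrt(10)/ 1620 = 27.21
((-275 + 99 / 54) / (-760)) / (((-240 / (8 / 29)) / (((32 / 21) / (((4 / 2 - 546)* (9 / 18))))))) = 1639 / 708145200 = 0.00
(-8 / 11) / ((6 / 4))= -16 / 33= -0.48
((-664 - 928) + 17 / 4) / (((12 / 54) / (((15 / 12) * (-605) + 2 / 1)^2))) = -4064669819.93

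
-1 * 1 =-1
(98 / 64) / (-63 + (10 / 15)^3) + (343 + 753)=59375573 / 54176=1095.98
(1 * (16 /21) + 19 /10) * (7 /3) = 559 /90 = 6.21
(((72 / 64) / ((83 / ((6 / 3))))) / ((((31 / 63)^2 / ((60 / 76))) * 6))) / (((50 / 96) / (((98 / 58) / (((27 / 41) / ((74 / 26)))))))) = 590055354 / 2856711845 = 0.21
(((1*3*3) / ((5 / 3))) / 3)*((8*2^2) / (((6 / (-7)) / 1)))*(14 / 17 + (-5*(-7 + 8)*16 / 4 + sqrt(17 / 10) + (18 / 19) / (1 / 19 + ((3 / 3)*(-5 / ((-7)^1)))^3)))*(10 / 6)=4860240 / 2567 - 56*sqrt(170) / 5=1747.32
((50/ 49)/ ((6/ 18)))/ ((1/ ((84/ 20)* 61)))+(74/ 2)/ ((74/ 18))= 5553/ 7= 793.29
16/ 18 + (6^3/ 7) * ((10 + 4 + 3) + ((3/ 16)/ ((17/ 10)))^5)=192524251868413/ 366391259136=525.46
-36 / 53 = -0.68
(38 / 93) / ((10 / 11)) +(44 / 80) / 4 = 4367 / 7440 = 0.59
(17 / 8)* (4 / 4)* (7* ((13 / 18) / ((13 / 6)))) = 4.96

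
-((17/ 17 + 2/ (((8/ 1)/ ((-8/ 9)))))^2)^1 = -49/ 81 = -0.60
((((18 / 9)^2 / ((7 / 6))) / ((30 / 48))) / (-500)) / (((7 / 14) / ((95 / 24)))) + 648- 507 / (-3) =714799 / 875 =816.91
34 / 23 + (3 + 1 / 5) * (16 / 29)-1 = 2.24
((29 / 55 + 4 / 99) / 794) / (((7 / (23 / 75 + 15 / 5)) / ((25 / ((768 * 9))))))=8711 / 7131136320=0.00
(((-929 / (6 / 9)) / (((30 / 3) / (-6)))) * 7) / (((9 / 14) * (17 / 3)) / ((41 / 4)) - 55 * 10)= -16797249 / 1577480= -10.65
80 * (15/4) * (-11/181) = -3300/181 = -18.23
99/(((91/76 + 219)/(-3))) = -22572/16735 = -1.35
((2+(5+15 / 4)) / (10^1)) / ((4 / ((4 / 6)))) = 43 / 240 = 0.18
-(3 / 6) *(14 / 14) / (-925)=0.00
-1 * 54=-54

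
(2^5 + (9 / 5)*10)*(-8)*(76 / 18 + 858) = -3104000 / 9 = -344888.89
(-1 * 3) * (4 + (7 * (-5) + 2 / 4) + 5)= 153 / 2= 76.50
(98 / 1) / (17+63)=49 / 40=1.22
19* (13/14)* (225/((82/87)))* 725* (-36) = -31548538125/287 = -109925219.95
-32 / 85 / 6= -16 / 255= -0.06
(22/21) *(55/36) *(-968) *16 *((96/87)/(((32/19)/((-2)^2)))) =-356069120/5481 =-64964.26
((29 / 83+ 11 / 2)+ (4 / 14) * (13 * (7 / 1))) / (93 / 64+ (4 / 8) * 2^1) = 169184 / 13031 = 12.98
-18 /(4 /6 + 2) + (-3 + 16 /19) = -677 /76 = -8.91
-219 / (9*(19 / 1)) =-73 / 57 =-1.28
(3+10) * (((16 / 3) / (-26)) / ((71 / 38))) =-304 / 213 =-1.43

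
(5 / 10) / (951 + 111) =1 / 2124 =0.00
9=9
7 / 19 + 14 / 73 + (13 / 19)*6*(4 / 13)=2529 / 1387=1.82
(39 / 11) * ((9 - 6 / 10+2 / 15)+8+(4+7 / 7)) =4199 / 55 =76.35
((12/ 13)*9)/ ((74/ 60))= 3240/ 481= 6.74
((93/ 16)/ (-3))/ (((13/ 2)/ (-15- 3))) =279/ 52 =5.37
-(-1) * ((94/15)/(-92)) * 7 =-329/690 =-0.48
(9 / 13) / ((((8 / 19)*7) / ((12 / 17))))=513 / 3094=0.17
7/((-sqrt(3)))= -7 * sqrt(3)/3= -4.04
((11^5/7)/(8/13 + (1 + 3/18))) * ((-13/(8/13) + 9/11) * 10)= -5101876065/1946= -2621724.60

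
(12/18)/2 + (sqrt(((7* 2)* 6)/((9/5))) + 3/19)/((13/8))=319/741 + 16* sqrt(105)/39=4.63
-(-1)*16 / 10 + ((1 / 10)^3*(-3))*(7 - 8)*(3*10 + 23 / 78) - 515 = -13346037 / 26000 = -513.31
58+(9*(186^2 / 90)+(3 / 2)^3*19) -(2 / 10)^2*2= 716329 / 200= 3581.64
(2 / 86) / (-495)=-1 / 21285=-0.00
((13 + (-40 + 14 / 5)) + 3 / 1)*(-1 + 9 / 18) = 53 / 5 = 10.60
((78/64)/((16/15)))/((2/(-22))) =-6435/512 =-12.57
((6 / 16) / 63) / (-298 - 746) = -1 / 175392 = -0.00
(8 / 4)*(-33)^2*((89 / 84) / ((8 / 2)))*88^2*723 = 22610506248 / 7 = 3230072321.14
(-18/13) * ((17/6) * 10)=-510/13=-39.23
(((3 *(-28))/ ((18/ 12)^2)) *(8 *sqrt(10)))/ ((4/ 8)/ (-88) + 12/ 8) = -157696 *sqrt(10)/ 789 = -632.04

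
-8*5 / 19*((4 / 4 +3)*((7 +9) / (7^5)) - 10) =6720240 / 319333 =21.04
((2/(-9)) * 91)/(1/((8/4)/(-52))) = 7/9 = 0.78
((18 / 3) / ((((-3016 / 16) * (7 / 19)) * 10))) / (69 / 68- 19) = 7752 / 16137485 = 0.00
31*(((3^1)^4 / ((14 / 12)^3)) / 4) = 135594 / 343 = 395.32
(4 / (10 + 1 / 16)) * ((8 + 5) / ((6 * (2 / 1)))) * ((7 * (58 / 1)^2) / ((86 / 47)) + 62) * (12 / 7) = 9546.41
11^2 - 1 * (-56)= 177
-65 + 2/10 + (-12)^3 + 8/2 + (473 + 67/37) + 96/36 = -727784/555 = -1311.32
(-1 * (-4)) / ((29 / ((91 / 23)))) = 364 / 667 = 0.55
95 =95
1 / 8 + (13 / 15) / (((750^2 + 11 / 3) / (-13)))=8436203 / 67500440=0.12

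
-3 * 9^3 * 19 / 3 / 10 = -13851 / 10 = -1385.10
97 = 97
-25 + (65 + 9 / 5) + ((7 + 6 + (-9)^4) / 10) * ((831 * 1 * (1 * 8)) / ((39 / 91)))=50988153 / 5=10197630.60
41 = 41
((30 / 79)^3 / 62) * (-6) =-81000 / 15284209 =-0.01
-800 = -800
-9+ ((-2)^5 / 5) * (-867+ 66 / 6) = 27347 / 5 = 5469.40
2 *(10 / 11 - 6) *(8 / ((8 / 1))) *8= -896 / 11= -81.45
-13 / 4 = -3.25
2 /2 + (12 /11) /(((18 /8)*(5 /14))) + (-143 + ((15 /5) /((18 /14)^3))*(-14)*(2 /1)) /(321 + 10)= 7990064 /4423815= 1.81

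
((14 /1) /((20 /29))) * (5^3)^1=5075 /2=2537.50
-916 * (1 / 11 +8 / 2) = -41220 / 11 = -3747.27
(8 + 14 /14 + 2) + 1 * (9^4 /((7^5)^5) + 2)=17433892055631543717052 /1341068619663964900807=13.00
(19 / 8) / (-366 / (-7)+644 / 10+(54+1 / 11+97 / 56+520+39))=7315 / 2253047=0.00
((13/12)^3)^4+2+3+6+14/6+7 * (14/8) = 251401654923697/8916100448256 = 28.20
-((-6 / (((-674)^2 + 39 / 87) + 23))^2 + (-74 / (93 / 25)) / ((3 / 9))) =80277188055948761 / 1345185313373884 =59.68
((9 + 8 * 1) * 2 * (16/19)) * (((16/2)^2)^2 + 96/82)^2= 480632818.66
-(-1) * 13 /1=13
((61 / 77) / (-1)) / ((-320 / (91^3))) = 6566833 / 3520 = 1865.58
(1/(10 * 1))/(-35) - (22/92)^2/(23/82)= -440171/2129225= -0.21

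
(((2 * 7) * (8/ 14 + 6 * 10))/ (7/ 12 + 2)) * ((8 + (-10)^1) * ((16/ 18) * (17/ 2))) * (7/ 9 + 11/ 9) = -922624/ 93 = -9920.69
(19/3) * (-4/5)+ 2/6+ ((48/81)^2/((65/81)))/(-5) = -14101/2925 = -4.82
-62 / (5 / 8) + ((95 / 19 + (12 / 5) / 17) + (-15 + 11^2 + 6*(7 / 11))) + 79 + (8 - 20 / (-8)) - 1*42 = 23659 / 374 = 63.26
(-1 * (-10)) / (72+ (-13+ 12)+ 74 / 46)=0.14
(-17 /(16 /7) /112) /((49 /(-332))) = 1411 /3136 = 0.45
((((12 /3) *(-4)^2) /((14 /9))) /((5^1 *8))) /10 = 18 /175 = 0.10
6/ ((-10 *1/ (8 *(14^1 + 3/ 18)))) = -68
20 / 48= 5 / 12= 0.42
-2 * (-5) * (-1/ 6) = -5/ 3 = -1.67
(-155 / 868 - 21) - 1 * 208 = -6417 / 28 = -229.18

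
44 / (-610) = -22 / 305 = -0.07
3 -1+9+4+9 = 24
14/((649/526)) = 7364/649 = 11.35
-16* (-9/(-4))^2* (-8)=648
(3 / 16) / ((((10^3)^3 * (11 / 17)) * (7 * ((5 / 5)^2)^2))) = 51 / 1232000000000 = 0.00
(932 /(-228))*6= -466 /19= -24.53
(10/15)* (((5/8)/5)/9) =1/108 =0.01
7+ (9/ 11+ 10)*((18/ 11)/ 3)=1561/ 121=12.90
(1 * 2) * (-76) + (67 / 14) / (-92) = -195843 / 1288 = -152.05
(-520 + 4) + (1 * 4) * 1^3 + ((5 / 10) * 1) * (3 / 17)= -17405 / 34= -511.91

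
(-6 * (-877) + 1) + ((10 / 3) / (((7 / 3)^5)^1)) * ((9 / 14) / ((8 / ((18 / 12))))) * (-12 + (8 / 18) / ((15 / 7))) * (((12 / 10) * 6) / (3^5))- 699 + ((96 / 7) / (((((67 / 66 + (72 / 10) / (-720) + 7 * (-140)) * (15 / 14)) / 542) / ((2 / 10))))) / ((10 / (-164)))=8717745744471326 / 1900433121335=4587.24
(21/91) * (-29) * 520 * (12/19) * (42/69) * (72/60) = -701568/437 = -1605.42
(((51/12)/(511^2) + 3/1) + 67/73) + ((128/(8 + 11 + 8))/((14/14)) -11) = -2.34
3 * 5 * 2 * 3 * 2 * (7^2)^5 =50845544820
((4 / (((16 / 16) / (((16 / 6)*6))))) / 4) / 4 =4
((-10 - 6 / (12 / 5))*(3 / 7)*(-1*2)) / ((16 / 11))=825 / 112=7.37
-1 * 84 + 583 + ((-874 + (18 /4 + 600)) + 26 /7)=3265 /14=233.21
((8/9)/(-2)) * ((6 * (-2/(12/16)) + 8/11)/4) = 56/33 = 1.70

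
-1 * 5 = -5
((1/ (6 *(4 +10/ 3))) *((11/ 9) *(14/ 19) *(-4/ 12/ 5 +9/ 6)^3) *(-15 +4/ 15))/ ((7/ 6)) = -17571047/ 23085000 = -0.76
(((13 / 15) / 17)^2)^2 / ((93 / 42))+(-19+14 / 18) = -2388491397646 / 131075769375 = -18.22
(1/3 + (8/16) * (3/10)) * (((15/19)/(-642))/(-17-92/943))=1189/34203192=0.00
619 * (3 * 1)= 1857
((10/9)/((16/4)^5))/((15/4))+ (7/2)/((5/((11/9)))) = 14789/17280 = 0.86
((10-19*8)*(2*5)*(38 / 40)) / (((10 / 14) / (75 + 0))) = -141645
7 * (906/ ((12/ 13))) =13741/ 2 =6870.50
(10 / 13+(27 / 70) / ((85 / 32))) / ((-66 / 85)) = -17683 / 15015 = -1.18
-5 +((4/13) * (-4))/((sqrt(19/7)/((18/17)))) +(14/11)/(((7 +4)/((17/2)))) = -486/121 - 288 * sqrt(133)/4199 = -4.81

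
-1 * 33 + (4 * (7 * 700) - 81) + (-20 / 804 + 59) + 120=3952660 / 201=19664.98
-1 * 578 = -578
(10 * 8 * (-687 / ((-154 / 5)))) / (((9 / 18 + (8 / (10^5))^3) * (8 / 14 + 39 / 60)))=1789062500000000000 / 612304687500627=2921.85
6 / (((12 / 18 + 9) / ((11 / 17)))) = 198 / 493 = 0.40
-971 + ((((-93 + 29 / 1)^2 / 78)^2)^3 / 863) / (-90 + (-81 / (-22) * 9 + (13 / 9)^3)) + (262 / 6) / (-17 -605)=-3035621762617057333468283 / 6713018005182302190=-452199.26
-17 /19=-0.89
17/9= 1.89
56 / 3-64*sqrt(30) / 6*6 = 56 / 3-64*sqrt(30) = -331.88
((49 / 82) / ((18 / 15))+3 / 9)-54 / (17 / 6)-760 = -6509095 / 8364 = -778.23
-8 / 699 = -0.01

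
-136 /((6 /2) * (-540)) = 34 /405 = 0.08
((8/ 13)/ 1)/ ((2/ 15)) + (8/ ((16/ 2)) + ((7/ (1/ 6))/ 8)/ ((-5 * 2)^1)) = 5.09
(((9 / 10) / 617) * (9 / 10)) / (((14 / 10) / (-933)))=-75573 / 86380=-0.87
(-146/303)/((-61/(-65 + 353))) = 14016/6161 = 2.27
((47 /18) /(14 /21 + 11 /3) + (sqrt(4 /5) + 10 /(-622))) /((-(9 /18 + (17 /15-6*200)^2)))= -180*sqrt(5) /646776803-1067025 /2614918614529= -0.00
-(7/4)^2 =-49/16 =-3.06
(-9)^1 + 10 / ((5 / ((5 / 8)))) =-31 / 4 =-7.75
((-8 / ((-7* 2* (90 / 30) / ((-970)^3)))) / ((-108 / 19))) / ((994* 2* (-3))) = -4335196750 / 845397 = -5128.00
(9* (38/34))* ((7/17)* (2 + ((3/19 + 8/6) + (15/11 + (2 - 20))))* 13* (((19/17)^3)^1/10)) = -7716601347/78092135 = -98.81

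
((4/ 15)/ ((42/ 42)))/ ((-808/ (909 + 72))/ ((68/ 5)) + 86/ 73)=405807/ 1700615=0.24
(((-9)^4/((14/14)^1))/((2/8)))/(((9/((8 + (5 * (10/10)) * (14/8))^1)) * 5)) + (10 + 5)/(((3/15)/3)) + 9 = 50013/5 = 10002.60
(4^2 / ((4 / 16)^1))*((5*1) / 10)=32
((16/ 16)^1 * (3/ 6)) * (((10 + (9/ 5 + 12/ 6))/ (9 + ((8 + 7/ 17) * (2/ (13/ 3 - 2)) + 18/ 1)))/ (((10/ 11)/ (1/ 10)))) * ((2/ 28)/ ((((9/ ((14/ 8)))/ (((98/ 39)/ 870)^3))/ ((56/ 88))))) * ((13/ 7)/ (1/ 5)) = 14000231/ 319104363871800000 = 0.00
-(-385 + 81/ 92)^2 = -1248844921/ 8464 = -147547.84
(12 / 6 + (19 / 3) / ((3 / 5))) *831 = 31301 / 3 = 10433.67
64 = 64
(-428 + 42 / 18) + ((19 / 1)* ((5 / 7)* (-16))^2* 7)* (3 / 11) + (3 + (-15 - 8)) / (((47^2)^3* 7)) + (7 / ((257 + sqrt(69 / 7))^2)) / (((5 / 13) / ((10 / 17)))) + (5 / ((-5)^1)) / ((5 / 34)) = 48679925930404575611383322507 / 11307250080351477958879635 - 163709* sqrt(483) / 908213317073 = 4305.20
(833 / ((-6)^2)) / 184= 833 / 6624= 0.13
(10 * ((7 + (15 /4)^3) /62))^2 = 365383225 /3936256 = 92.83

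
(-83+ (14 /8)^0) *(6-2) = -328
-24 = -24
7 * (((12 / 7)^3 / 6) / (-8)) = -0.73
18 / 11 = 1.64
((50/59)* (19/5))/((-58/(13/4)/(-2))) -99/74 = -61847/63307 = -0.98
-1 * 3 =-3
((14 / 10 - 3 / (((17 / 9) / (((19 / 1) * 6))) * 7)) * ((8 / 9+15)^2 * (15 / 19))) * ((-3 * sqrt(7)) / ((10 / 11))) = 3274437023 * sqrt(7) / 203490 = 42573.82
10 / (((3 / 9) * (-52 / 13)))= -15 / 2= -7.50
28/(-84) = -1/3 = -0.33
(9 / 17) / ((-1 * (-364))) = 9 / 6188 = 0.00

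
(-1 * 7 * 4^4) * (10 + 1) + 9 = -19703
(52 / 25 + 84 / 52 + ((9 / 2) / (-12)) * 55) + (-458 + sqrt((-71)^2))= -1050217 / 2600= -403.93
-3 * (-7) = 21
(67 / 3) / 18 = 67 / 54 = 1.24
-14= -14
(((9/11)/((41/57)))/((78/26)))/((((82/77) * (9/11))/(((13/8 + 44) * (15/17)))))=8009925/457232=17.52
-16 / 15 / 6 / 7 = -8 / 315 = -0.03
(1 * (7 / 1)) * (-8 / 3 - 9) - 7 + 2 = -260 / 3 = -86.67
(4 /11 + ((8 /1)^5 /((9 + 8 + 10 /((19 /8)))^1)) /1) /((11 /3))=20550372 /48763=421.43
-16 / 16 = -1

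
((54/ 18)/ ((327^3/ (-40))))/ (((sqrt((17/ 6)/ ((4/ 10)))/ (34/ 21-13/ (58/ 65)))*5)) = 126184*sqrt(255)/ 603334585665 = 0.00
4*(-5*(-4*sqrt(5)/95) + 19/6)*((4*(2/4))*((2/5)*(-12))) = -608/5 - 768*sqrt(5)/95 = -139.68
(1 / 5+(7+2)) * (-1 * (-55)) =506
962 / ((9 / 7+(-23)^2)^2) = 23569 / 6889472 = 0.00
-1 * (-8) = 8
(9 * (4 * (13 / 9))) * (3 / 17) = 156 / 17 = 9.18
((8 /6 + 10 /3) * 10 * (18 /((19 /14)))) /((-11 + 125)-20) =6.58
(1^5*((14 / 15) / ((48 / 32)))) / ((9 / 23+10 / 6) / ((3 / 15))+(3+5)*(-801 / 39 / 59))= 0.08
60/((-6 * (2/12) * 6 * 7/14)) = -20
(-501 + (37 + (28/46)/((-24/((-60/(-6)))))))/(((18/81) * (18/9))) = -192201/184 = -1044.57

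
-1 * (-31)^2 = -961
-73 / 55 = -1.33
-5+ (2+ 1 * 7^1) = 4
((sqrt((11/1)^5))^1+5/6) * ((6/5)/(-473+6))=-1.03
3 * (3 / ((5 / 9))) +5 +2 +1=121 / 5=24.20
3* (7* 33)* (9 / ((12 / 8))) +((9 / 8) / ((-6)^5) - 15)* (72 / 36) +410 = 15683327 / 3456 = 4538.00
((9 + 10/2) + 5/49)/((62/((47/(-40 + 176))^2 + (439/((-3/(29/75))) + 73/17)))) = -150019659341/12642940800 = -11.87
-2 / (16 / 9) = -9 / 8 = -1.12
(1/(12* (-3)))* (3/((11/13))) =-13/132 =-0.10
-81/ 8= -10.12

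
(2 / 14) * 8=8 / 7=1.14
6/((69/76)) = 6.61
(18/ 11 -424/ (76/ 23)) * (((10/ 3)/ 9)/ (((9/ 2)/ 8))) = -4236160/ 50787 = -83.41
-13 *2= -26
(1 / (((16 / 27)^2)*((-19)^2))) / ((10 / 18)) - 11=-5076319 / 462080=-10.99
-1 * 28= -28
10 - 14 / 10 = 43 / 5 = 8.60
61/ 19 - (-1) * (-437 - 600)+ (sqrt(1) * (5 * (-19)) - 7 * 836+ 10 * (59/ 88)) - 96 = -5910591/ 836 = -7070.08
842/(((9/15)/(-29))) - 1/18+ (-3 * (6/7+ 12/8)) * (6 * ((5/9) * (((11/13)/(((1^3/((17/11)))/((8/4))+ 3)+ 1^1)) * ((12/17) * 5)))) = -3267707119/80262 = -40713.00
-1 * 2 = -2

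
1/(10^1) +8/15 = 19/30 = 0.63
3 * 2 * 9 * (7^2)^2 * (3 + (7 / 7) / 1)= 518616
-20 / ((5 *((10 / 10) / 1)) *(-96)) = 1 / 24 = 0.04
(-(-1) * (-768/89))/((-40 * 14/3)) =0.05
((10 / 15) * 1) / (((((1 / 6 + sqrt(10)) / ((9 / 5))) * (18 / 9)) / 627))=-11286 / 1795 + 67716 * sqrt(10) / 1795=113.01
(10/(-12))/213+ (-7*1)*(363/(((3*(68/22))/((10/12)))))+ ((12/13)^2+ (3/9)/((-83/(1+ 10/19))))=-2634752091883/11580522876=-227.52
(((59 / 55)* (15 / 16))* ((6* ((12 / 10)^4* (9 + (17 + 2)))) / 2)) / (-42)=-28674 / 6875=-4.17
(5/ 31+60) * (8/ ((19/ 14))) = 208880/ 589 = 354.63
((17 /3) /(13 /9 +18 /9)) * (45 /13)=5.69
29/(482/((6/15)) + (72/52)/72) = 1508/62661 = 0.02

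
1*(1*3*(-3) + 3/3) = -8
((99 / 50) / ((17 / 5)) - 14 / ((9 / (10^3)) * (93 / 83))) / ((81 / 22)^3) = -1051261797388 / 37809369945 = -27.80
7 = 7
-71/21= -3.38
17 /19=0.89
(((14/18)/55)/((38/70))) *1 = 49/1881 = 0.03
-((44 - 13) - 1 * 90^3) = 728969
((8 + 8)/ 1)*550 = 8800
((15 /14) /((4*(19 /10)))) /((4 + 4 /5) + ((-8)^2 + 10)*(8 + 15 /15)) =125 /594776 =0.00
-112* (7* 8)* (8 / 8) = -6272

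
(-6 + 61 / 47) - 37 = -1960 / 47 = -41.70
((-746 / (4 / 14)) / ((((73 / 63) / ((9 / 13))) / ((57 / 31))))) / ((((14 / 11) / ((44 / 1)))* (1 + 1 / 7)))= -86768.53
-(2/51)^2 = -0.00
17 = 17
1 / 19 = 0.05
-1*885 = -885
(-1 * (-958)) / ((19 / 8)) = 7664 / 19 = 403.37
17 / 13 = 1.31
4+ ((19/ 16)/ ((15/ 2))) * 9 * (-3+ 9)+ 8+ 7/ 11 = 4661/ 220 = 21.19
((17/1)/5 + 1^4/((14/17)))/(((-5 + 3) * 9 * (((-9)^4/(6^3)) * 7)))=-646/535815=-0.00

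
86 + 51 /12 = 90.25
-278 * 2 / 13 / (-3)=556 / 39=14.26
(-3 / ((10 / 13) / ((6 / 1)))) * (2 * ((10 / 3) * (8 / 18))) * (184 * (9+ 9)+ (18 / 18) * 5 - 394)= -607984 / 3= -202661.33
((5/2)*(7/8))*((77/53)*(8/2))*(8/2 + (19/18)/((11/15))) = 87955/1272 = 69.15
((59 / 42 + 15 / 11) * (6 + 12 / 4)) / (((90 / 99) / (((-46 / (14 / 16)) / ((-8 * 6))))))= 29417 / 980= 30.02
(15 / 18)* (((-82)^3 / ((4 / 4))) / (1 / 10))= -13784200 / 3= -4594733.33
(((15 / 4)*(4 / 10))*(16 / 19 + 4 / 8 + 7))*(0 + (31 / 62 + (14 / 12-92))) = -85907 / 76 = -1130.36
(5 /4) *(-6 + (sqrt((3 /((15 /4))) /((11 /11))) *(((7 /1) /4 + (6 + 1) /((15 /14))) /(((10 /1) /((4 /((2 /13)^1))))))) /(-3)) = -6461 *sqrt(5) /1800 - 15 /2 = -15.53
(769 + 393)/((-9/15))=-5810/3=-1936.67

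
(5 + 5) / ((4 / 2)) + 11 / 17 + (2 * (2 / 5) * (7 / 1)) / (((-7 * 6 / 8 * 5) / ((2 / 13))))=93056 / 16575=5.61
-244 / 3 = -81.33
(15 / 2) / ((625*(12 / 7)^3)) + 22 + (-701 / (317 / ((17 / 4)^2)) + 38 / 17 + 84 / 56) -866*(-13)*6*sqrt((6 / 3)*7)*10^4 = -11023268573 / 776016000 + 675480000*sqrt(14) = 2527414717.41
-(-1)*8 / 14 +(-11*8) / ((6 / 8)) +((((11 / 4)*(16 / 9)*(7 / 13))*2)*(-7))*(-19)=477868 / 819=583.48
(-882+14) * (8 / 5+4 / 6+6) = -107632 / 15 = -7175.47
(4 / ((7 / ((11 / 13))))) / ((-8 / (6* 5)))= -165 / 91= -1.81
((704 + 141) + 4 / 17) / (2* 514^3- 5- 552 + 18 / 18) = 14369 / 4617079844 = 0.00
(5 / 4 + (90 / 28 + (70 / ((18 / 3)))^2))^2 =1254930625 / 63504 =19761.44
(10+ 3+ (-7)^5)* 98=-1645812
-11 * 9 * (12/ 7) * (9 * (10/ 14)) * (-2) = 2182.04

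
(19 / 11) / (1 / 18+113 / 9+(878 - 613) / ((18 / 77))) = 171 / 113476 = 0.00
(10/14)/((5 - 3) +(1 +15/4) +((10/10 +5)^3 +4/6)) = 60/18767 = 0.00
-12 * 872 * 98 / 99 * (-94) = 32131456 / 33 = 973680.48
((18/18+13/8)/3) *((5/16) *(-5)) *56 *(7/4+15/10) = -15925/64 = -248.83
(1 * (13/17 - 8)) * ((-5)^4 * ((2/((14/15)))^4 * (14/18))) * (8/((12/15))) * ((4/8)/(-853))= 2162109375/4973843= 434.70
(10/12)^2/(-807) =-25/29052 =-0.00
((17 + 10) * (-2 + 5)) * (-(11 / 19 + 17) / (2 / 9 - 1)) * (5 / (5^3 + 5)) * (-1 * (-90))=10956870 / 1729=6337.11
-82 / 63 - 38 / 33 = -1700 / 693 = -2.45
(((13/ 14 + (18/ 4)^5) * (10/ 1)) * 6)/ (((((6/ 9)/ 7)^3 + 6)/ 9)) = 73862276355/ 444592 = 166134.96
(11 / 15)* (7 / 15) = 77 / 225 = 0.34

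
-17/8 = -2.12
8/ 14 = 4/ 7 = 0.57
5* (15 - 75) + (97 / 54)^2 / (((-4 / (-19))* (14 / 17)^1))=-45949693 / 163296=-281.39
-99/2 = -49.50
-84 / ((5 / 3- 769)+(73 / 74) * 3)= 18648 / 169691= 0.11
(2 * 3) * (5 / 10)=3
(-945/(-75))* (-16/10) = -504/25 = -20.16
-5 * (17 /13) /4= -85 /52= -1.63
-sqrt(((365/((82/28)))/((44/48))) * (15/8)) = -15 * sqrt(230461)/451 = -15.97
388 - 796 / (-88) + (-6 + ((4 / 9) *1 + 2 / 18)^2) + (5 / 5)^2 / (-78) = 4532906 / 11583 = 391.34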